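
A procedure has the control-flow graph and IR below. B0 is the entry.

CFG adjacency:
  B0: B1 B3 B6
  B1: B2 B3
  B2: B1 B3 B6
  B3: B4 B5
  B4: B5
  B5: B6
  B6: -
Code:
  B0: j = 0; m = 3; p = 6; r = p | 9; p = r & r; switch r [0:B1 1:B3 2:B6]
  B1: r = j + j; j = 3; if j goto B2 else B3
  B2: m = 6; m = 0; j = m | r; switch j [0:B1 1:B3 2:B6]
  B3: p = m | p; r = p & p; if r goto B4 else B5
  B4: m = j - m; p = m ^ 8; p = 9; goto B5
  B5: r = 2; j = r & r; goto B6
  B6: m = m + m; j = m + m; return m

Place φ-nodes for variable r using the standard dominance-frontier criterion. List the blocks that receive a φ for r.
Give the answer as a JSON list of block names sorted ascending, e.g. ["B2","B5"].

idom tree: B1←B0 B2←B1 B3←B0 B4←B3 B5←B3 B6←B0
Dom∩ at merges:
  B1: preds {B0,B2}: {B0} ∩ {B0,B1,B2} = {B0}; idom=B0
  B3: preds {B0,B1,B2}: {B0} ∩ {B0,B1} ∩ {B0,B1,B2} = {B0}; idom=B0
  B5: preds {B3,B4}: {B0,B3} ∩ {B0,B3,B4} = {B0,B3}; idom=B3
  B6: preds {B0,B2,B5}: {B0} ∩ {B0,B1,B2} ∩ {B0,B3,B5} = {B0}; idom=B0

DF walk-up:
  join B1 pred B0: · stop@B0
  join B1 pred B2: B2→B1 stop@B0
  join B3 pred B0: · stop@B0
  join B3 pred B1: B1 stop@B0
  join B3 pred B2: B2→B1 stop@B0
  join B5 pred B3: · stop@B3
  join B5 pred B4: B4 stop@B3
  join B6 pred B0: · stop@B0
  join B6 pred B2: B2→B1 stop@B0
  join B6 pred B5: B5→B3 stop@B0
  B0 → ∅
  B1 → {B1,B3,B6}
  B2 → {B1,B3,B6}
  B3 → {B6}
  B4 → {B5}
  B5 → {B6}
  B6 → ∅

φ for r: defs {B0,B1,B3,B5}
  DF⁺ = {B1,B3,B6}

Answer: ["B1", "B3", "B6"]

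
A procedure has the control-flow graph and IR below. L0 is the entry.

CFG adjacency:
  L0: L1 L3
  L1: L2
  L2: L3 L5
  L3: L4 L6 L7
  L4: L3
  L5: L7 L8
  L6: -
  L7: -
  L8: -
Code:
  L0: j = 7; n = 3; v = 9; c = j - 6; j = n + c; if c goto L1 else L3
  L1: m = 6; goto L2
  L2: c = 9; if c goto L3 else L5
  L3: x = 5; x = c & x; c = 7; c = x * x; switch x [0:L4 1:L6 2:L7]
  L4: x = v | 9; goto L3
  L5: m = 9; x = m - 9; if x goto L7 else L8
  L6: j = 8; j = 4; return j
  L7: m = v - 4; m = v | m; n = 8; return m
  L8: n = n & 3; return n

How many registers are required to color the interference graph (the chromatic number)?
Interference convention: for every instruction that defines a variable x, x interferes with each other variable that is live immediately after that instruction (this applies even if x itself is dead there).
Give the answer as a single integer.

def/use:
  L0 def {c,j,n,v} use ∅
  L1 def {m} use ∅
  L2 def {c} use ∅
  L3 def {c,x} use {c}
  L4 def {x} use {v}
  L5 def {m,x} use ∅
  L6 def {j} use ∅
  L7 def {m,n} use {v}
  L8 def {n} use {n}

Liveness:
  live L0: ∅→{c,n,v}
  live L1: {n,v}→{n,v}
  live L2: {n,v}→{c,n,v}
  live L3: {c,v}→{c,v}
  live L4: {c,v}→{c,v}
  live L5: {n,v}→{n,v}
  live L6: ∅→∅
  live L7: {v}→∅
  live L8: {n}→∅

Conflict graph:
  c↔{j,n,v,x}
  j↔{c,n,v}
  m↔{n,v}
  n↔{c,j,m,v,x}
  v↔{c,j,m,n,x}
  x↔{c,n,v}

Colouring:
  clique {c,j,n,v} ⇒ need ≥ 4
  assign c→r2 j→r3 m→r2 n→r0 v→r1 x→r3 — no edge inside a register ⇒ χ ≤ 4
  χ = 4

Answer: 4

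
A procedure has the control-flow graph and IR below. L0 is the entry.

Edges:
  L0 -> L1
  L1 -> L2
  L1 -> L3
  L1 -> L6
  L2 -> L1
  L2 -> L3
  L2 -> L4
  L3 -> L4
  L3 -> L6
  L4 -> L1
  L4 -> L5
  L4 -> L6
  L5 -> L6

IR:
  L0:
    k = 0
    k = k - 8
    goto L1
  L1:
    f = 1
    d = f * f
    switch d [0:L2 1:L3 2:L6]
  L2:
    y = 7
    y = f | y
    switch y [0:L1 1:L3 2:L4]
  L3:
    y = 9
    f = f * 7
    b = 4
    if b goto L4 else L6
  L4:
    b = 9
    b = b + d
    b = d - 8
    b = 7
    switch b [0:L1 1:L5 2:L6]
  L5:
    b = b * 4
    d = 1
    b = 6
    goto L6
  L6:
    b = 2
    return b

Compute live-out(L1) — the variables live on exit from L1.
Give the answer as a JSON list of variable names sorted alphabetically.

Answer: ["d", "f"]

Working:
Per-block:
  L0 def {k} use ∅
  L1 def {d,f} use ∅
  L2 def {y} use {f}
  L3 def {b,f,y} use {f}
  L4 def {b} use {d}
  L5 def {b,d} use {b}
  L6 def {b} use ∅

Backward fixpoint:
  L0 li=∅ lo=∅
  L1 li=∅ lo={d,f}
  L2 li={d,f} lo={d,f}
  L3 li={d,f} lo={d}
  L4 li={d} lo={b}
  L5 li={b} lo=∅
  L6 li=∅ lo=∅

live-out(L1) = ["d", "f"]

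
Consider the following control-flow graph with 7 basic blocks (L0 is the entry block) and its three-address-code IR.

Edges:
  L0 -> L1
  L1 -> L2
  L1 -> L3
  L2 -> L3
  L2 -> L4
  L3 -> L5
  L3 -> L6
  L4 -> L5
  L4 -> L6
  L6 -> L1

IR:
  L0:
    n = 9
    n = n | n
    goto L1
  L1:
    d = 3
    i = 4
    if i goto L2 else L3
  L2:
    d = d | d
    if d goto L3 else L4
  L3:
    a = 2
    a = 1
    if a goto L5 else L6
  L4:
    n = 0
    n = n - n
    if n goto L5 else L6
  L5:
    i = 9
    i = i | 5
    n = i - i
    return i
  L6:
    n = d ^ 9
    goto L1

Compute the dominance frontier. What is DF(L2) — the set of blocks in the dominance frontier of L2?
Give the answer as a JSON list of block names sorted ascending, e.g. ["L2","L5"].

Answer: ["L3", "L5", "L6"]

Derivation:
idom tree: L1←L0 L2←L1 L3←L1 L4←L2 L5←L1 L6←L1
Join-block Dom:
  L1: preds {L0,L6}: {L0} ∩ {L0,L1,L6} = {L0}; idom=L0
  L3: preds {L1,L2}: {L0,L1} ∩ {L0,L1,L2} = {L0,L1}; idom=L1
  L5: preds {L3,L4}: {L0,L1,L3} ∩ {L0,L1,L2,L4} = {L0,L1}; idom=L1
  L6: preds {L3,L4}: {L0,L1,L3} ∩ {L0,L1,L2,L4} = {L0,L1}; idom=L1

DF derivation:
  L1←L0: walk · to L0
  L1←L6: walk L6→L1 to L0
  L3←L1: walk · to L1
  L3←L2: walk L2 to L1
  L5←L3: walk L3 to L1
  L5←L4: walk L4→L2 to L1
  L6←L3: walk L3 to L1
  L6←L4: walk L4→L2 to L1
  L0 → ∅
  L1 → {L1}
  L2 → {L3,L5,L6}
  L3 → {L5,L6}
  L4 → {L5,L6}
  L5 → ∅
  L6 → {L1}

DF(L2) = ["L3", "L5", "L6"]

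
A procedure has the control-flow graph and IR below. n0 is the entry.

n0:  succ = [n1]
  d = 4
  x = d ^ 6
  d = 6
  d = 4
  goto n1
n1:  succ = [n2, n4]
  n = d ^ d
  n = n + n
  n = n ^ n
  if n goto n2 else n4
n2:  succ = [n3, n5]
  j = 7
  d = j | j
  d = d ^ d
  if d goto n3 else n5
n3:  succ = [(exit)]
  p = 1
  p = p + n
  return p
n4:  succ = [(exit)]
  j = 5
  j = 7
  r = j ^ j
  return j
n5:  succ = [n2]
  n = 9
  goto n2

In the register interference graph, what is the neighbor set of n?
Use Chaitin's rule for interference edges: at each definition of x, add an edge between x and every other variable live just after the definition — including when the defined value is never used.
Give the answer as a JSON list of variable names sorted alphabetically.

def/use:
  n0: def={d,x} ue=∅
  n1: def={n} ue={d}
  n2: def={d,j} ue=∅
  n3: def={p} ue={n}
  n4: def={j,r} ue=∅
  n5: def={n} ue=∅

Live sets:
  n0: in=∅ out={d}
  n1: in={d} out={n}
  n2: in={n} out={n}
  n3: in={n} out=∅
  n4: in=∅ out=∅
  n5: in=∅ out={n}

Conflict graph:
  d — {n}
  j — {n,r}
  n — {d,j,p}
  p — {n}
  r — {j}
  x — ∅

N(n) = ["d", "j", "p"]

Answer: ["d", "j", "p"]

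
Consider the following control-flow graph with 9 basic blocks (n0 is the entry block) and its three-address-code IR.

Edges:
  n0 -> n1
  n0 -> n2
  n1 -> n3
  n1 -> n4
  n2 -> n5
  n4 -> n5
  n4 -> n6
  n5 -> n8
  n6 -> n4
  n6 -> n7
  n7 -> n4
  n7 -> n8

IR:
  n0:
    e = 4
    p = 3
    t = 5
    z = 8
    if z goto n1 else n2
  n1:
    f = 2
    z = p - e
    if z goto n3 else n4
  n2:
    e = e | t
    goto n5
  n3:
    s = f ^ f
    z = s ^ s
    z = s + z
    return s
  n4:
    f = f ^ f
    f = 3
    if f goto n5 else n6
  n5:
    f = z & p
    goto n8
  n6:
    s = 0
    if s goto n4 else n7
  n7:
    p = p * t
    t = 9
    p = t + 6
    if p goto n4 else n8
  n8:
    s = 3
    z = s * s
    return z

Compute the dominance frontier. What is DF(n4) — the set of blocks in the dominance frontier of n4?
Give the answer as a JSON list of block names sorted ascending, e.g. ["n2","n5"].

Answer: ["n4", "n5", "n8"]

Working:
idom tree: n1←n0 n2←n0 n3←n1 n4←n1 n5←n0 n6←n4 n7←n6 n8←n0
Join-block Dom:
  n4: preds {n1,n6,n7}: {n0,n1} ∩ {n0,n1,n4,n6} ∩ {n0,n1,n4,n6,n7} = {n0,n1}; idom=n1
  n5: preds {n2,n4}: {n0,n2} ∩ {n0,n1,n4} = {n0}; idom=n0
  n8: preds {n5,n7}: {n0,n5} ∩ {n0,n1,n4,n6,n7} = {n0}; idom=n0

Frontier:
  join n4 pred n1: · stop@n1
  join n4 pred n6: n6→n4 stop@n1
  join n4 pred n7: n7→n6→n4 stop@n1
  join n5 pred n2: n2 stop@n0
  join n5 pred n4: n4→n1 stop@n0
  join n8 pred n5: n5 stop@n0
  join n8 pred n7: n7→n6→n4→n1 stop@n0
  DF(n0)=∅
  DF(n1)={n5,n8}
  DF(n2)={n5}
  DF(n3)=∅
  DF(n4)={n4,n5,n8}
  DF(n5)={n8}
  DF(n6)={n4,n8}
  DF(n7)={n4,n8}
  DF(n8)=∅

DF(n4) = ["n4", "n5", "n8"]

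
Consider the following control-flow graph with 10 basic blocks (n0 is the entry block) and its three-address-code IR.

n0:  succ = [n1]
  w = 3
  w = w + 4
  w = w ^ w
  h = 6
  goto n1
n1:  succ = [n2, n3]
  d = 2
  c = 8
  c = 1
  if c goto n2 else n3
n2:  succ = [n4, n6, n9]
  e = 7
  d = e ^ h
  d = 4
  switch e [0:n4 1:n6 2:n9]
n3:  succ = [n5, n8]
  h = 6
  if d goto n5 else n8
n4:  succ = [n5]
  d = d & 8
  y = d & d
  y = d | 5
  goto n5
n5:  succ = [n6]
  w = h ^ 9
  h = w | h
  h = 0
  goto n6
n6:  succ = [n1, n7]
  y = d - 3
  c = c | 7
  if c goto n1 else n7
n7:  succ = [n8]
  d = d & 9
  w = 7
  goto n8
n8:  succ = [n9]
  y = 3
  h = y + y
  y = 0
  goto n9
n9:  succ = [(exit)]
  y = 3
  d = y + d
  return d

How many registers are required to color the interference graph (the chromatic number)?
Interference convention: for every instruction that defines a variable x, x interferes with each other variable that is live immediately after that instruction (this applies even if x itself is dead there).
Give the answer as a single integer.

Per-block:
  n0: def={h,w} ue=∅
  n1: def={c,d} ue=∅
  n2: def={d,e} ue={h}
  n3: def={h} ue={d}
  n4: def={d,y} ue={d}
  n5: def={h,w} ue={h}
  n6: def={c,y} ue={c,d}
  n7: def={d,w} ue={d}
  n8: def={h,y} ue=∅
  n9: def={d,y} ue={d}

Liveness:
  live n0: ∅→{h}
  live n1: {h}→{c,d,h}
  live n2: {c,h}→{c,d,h}
  live n3: {c,d}→{c,d,h}
  live n4: {c,d,h}→{c,d,h}
  live n5: {c,d,h}→{c,d,h}
  live n6: {c,d,h}→{d,h}
  live n7: {d}→{d}
  live n8: {d}→{d}
  live n9: {d}→∅

Conflict graph:
  c↔{d,e,h,w,y}
  d↔{c,e,h,w,y}
  e↔{c,d,h}
  h↔{c,d,e,w,y}
  w↔{c,d,h}
  y↔{c,d,h}

Chromatic number:
  clique {c,d,e,h} ⇒ need ≥ 4
  assign c→c0 d→c1 e→c3 h→c2 w→c3 y→c3 — no edge inside a register ⇒ χ ≤ 4
  χ = 4

Answer: 4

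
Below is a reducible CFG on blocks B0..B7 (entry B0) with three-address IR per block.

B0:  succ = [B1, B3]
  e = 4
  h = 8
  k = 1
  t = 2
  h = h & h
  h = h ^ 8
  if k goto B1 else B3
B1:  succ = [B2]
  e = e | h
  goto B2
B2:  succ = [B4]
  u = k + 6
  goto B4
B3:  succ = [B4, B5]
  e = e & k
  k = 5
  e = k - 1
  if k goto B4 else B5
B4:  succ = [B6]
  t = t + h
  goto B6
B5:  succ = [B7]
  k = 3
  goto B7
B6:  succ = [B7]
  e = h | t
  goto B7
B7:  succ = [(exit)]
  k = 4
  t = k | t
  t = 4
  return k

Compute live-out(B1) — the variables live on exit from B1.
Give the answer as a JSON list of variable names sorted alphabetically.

Answer: ["h", "k", "t"]

Analysis:
Block summaries:
  B0 def {e,h,k,t} use ∅
  B1 def {e} use {e,h}
  B2 def {u} use {k}
  B3 def {e,k} use {e,k}
  B4 def {t} use {h,t}
  B5 def {k} use ∅
  B6 def {e} use {h,t}
  B7 def {k,t} use {t}

Liveness:
  B0: in=∅ out={e,h,k,t}
  B1: in={e,h,k,t} out={h,k,t}
  B2: in={h,k,t} out={h,t}
  B3: in={e,h,k,t} out={h,t}
  B4: in={h,t} out={h,t}
  B5: in={t} out={t}
  B6: in={h,t} out={t}
  B7: in={t} out=∅

live-out(B1) = ["h", "k", "t"]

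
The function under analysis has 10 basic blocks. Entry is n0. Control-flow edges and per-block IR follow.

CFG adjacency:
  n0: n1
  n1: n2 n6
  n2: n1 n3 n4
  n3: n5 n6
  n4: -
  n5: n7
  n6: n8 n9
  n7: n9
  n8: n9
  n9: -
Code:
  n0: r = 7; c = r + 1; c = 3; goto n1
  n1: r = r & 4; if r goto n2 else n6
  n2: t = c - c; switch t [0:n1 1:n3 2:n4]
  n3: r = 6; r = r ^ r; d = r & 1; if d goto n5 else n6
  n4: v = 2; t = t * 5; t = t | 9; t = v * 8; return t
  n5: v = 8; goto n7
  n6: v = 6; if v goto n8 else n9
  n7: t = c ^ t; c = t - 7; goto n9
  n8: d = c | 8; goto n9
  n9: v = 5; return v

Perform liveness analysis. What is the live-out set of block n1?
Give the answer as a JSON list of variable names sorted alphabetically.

Per-block:
  n0: def={c,r} ue=∅
  n1: def={r} ue={r}
  n2: def={t} ue={c}
  n3: def={d,r} ue=∅
  n4: def={t,v} ue={t}
  n5: def={v} ue=∅
  n6: def={v} ue=∅
  n7: def={c,t} ue={c,t}
  n8: def={d} ue={c}
  n9: def={v} ue=∅

Backward fixpoint:
  n0 li=∅ lo={c,r}
  n1 li={c,r} lo={c,r}
  n2 li={c,r} lo={c,r,t}
  n3 li={c,t} lo={c,t}
  n4 li={t} lo=∅
  n5 li={c,t} lo={c,t}
  n6 li={c} lo={c}
  n7 li={c,t} lo=∅
  n8 li={c} lo=∅
  n9 li=∅ lo=∅

live-out(n1) = ["c", "r"]

Answer: ["c", "r"]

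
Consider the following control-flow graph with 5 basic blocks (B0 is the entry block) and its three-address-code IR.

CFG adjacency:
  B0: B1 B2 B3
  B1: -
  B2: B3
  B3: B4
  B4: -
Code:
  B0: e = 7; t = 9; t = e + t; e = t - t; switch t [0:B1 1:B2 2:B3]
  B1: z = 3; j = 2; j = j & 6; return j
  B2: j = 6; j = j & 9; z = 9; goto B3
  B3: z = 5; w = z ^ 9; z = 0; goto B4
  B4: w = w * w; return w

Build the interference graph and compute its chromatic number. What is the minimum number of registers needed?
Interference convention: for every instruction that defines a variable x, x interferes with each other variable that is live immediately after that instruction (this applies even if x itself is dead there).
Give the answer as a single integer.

Answer: 2

Working:
Block summaries:
  B0 def {e,t} use ∅
  B1 def {j,z} use ∅
  B2 def {j,z} use ∅
  B3 def {w,z} use ∅
  B4 def {w} use {w}

Liveness:
  B0 li=∅ lo=∅
  B1 li=∅ lo=∅
  B2 li=∅ lo=∅
  B3 li=∅ lo={w}
  B4 li={w} lo=∅

Conflict graph:
  e — {t}
  j — ∅
  t — {e}
  w — {z}
  z — {w}

Chromatic number:
  {e,t} pairwise interfere (2-clique) ⇒ χ ≥ 2
  assign e→r0 j→r0 t→r1 w→r0 z→r1 — no edge inside a register ⇒ χ ≤ 2
  χ = 2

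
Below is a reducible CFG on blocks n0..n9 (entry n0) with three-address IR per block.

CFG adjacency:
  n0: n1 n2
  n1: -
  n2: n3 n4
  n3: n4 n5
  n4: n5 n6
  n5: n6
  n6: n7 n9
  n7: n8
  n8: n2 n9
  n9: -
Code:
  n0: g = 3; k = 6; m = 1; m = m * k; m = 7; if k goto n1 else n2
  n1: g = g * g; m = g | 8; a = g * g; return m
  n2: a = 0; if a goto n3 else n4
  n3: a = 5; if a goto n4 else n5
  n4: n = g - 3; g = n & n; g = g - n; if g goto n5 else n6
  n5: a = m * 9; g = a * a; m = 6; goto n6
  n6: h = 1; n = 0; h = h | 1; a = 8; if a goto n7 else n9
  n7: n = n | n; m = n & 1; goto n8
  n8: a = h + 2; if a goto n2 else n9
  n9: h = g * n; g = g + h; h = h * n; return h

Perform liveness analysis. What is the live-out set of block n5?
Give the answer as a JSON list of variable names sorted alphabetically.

def/use:
  n0: def={g,k,m} ue=∅
  n1: def={a,g,m} ue={g}
  n2: def={a} ue=∅
  n3: def={a} ue=∅
  n4: def={g,n} ue={g}
  n5: def={a,g,m} ue={m}
  n6: def={a,h,n} ue=∅
  n7: def={m,n} ue={n}
  n8: def={a} ue={h}
  n9: def={g,h} ue={g,n}

Backward fixpoint:
  n0 li=∅ lo={g,m}
  n1 li={g} lo=∅
  n2 li={g,m} lo={g,m}
  n3 li={g,m} lo={g,m}
  n4 li={g,m} lo={g,m}
  n5 li={m} lo={g}
  n6 li={g} lo={g,h,n}
  n7 li={g,h,n} lo={g,h,m,n}
  n8 li={g,h,m,n} lo={g,m,n}
  n9 li={g,n} lo=∅

live-out(n5) = ["g"]

Answer: ["g"]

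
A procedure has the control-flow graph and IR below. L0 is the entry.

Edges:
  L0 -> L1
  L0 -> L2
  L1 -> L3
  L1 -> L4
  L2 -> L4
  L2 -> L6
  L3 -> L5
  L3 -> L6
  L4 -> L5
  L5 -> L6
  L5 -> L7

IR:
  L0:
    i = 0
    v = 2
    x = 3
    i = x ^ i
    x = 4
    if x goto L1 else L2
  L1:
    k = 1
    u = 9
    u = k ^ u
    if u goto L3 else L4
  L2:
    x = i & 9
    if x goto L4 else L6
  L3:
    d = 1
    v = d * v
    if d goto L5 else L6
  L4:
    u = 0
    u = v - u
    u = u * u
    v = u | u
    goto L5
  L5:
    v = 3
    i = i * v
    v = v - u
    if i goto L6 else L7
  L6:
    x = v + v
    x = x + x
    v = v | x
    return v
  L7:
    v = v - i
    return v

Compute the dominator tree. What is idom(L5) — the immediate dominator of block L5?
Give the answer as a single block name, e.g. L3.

idom tree: L1←L0 L2←L0 L3←L1 L4←L0 L5←L0 L6←L0 L7←L5
Dom at joins:
  L4: preds {L1,L2}: {L0,L1} ∩ {L0,L2} = {L0}; idom=L0
  L5: preds {L3,L4}: {L0,L1,L3} ∩ {L0,L4} = {L0}; idom=L0
  L6: preds {L2,L3,L5}: {L0,L2} ∩ {L0,L1,L3} ∩ {L0,L5} = {L0}; idom=L0

idom(L5) = L0

Answer: L0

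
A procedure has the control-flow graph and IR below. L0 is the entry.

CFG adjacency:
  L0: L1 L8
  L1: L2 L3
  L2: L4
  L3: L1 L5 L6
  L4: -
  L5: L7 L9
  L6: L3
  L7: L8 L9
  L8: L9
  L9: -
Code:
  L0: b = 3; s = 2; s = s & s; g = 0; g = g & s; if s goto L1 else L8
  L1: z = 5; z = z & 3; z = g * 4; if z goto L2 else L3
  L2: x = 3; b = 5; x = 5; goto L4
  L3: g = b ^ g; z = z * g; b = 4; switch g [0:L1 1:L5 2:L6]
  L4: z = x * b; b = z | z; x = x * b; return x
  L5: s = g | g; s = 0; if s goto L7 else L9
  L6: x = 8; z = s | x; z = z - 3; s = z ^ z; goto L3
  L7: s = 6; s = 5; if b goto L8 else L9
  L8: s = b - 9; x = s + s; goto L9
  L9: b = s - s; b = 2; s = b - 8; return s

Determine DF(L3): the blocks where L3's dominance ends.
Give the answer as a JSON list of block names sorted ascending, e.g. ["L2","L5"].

Answer: ["L1", "L3", "L8", "L9"]

Working:
idom tree: L1←L0 L2←L1 L3←L1 L4←L2 L5←L3 L6←L3 L7←L5 L8←L0 L9←L0
Dom at joins:
  L1: preds {L0,L3}: {L0} ∩ {L0,L1,L3} = {L0}; idom=L0
  L3: preds {L1,L6}: {L0,L1} ∩ {L0,L1,L3,L6} = {L0,L1}; idom=L1
  L8: preds {L0,L7}: {L0} ∩ {L0,L1,L3,L5,L7} = {L0}; idom=L0
  L9: preds {L5,L7,L8}: {L0,L1,L3,L5} ∩ {L0,L1,L3,L5,L7} ∩ {L0,L8} = {L0}; idom=L0

DF derivation:
  join L1 pred L0: · stop@L0
  join L1 pred L3: L3→L1 stop@L0
  join L3 pred L1: · stop@L1
  join L3 pred L6: L6→L3 stop@L1
  join L8 pred L0: · stop@L0
  join L8 pred L7: L7→L5→L3→L1 stop@L0
  join L9 pred L5: L5→L3→L1 stop@L0
  join L9 pred L7: L7→L5→L3→L1 stop@L0
  join L9 pred L8: L8 stop@L0
  L0 → ∅
  L1 → {L1,L8,L9}
  L2 → ∅
  L3 → {L1,L3,L8,L9}
  L4 → ∅
  L5 → {L8,L9}
  L6 → {L3}
  L7 → {L8,L9}
  L8 → {L9}
  L9 → ∅

DF(L3) = ["L1", "L3", "L8", "L9"]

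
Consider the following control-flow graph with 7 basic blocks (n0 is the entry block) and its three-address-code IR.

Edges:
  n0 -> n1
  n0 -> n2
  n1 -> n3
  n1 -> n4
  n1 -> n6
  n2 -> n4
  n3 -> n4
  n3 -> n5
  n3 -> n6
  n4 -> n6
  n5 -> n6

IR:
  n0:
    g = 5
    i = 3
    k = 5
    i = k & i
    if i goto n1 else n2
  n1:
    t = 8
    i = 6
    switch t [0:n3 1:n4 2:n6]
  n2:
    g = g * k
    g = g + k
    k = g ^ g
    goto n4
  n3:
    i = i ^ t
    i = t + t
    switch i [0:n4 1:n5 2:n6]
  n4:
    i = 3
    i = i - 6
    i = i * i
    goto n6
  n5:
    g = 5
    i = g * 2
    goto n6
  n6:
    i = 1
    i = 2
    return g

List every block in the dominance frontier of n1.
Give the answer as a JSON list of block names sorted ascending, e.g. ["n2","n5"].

Answer: ["n4", "n6"]

Analysis:
idom tree: n1←n0 n2←n0 n3←n1 n4←n0 n5←n3 n6←n0
Dom at joins:
  n4: preds {n1,n2,n3}: {n0,n1} ∩ {n0,n2} ∩ {n0,n1,n3} = {n0}; idom=n0
  n6: preds {n1,n3,n4,n5}: {n0,n1} ∩ {n0,n1,n3} ∩ {n0,n4} ∩ {n0,n1,n3,n5} = {n0}; idom=n0

Frontier:
  join n4 pred n1: n1 stop@n0
  join n4 pred n2: n2 stop@n0
  join n4 pred n3: n3→n1 stop@n0
  join n6 pred n1: n1 stop@n0
  join n6 pred n3: n3→n1 stop@n0
  join n6 pred n4: n4 stop@n0
  join n6 pred n5: n5→n3→n1 stop@n0
  n0 → ∅
  n1 → {n4,n6}
  n2 → {n4}
  n3 → {n4,n6}
  n4 → {n6}
  n5 → {n6}
  n6 → ∅

DF(n1) = ["n4", "n6"]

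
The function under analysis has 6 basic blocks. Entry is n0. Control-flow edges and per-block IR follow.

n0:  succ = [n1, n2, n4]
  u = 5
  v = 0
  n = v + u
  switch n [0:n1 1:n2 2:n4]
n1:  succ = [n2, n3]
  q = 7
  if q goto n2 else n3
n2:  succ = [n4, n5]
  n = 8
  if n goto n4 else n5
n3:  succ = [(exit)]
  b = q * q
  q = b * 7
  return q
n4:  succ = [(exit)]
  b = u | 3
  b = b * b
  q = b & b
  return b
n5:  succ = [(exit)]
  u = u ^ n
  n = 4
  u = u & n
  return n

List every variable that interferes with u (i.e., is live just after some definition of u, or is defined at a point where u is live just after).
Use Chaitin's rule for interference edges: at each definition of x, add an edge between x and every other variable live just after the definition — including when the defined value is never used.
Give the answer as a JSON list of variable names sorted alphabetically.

def/use:
  n0 def {n,u,v} use ∅
  n1 def {q} use ∅
  n2 def {n} use ∅
  n3 def {b,q} use {q}
  n4 def {b,q} use {u}
  n5 def {n,u} use {n,u}

Liveness:
  n0 li=∅ lo={u}
  n1 li={u} lo={q,u}
  n2 li={u} lo={n,u}
  n3 li={q} lo=∅
  n4 li={u} lo=∅
  n5 li={n,u} lo=∅

Conflict graph:
  b — {q}
  n — {u}
  q — {b,u}
  u — {n,q,v}
  v — {u}

N(u) = ["n", "q", "v"]

Answer: ["n", "q", "v"]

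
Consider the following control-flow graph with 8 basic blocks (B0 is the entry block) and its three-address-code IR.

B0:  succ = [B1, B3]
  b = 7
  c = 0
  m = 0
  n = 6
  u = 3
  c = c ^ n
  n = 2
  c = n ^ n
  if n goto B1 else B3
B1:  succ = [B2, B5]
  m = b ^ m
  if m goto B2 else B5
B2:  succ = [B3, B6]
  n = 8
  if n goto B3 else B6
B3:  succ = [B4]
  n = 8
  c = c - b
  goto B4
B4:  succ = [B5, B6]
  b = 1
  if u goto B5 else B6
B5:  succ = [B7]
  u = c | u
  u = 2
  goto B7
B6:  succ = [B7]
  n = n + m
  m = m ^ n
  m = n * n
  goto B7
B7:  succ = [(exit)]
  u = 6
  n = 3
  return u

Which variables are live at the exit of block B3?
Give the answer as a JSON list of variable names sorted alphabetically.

Per-block:
  B0: {b,c,m,n,u} / ∅
  B1: {m} / {b,m}
  B2: {n} / ∅
  B3: {c,n} / {b,c}
  B4: {b} / {u}
  B5: {u} / {c,u}
  B6: {m,n} / {m,n}
  B7: {n,u} / ∅

Liveness:
  B0: in=∅ out={b,c,m,u}
  B1: in={b,c,m,u} out={b,c,m,u}
  B2: in={b,c,m,u} out={b,c,m,n,u}
  B3: in={b,c,m,u} out={c,m,n,u}
  B4: in={c,m,n,u} out={c,m,n,u}
  B5: in={c,u} out=∅
  B6: in={m,n} out=∅
  B7: in=∅ out=∅

live-out(B3) = ["c", "m", "n", "u"]

Answer: ["c", "m", "n", "u"]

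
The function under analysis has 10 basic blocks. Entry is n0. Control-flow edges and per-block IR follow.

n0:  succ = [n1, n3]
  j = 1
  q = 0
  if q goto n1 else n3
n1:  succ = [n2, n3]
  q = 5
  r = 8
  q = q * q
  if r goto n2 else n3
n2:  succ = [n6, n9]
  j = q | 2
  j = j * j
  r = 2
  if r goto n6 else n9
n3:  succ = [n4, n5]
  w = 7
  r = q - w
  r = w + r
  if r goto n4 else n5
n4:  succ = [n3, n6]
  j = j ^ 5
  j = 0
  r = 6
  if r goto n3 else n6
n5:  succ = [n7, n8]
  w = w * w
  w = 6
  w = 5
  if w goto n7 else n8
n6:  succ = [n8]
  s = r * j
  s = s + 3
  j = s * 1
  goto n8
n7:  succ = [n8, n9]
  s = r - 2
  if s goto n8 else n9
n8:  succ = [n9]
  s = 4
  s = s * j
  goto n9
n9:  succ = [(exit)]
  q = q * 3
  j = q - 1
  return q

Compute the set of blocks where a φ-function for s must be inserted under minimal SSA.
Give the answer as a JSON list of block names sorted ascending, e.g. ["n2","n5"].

Answer: ["n8", "n9"]

Derivation:
idom tree: n1←n0 n2←n1 n3←n0 n4←n3 n5←n3 n6←n0 n7←n5 n8←n0 n9←n0
Join-block Dom:
  n3: preds {n0,n1,n4}: {n0} ∩ {n0,n1} ∩ {n0,n3,n4} = {n0}; idom=n0
  n6: preds {n2,n4}: {n0,n1,n2} ∩ {n0,n3,n4} = {n0}; idom=n0
  n8: preds {n5,n6,n7}: {n0,n3,n5} ∩ {n0,n6} ∩ {n0,n3,n5,n7} = {n0}; idom=n0
  n9: preds {n2,n7,n8}: {n0,n1,n2} ∩ {n0,n3,n5,n7} ∩ {n0,n8} = {n0}; idom=n0

Frontier:
  n3←n0: walk · to n0
  n3←n1: walk n1 to n0
  n3←n4: walk n4→n3 to n0
  n6←n2: walk n2→n1 to n0
  n6←n4: walk n4→n3 to n0
  n8←n5: walk n5→n3 to n0
  n8←n6: walk n6 to n0
  n8←n7: walk n7→n5→n3 to n0
  n9←n2: walk n2→n1 to n0
  n9←n7: walk n7→n5→n3 to n0
  n9←n8: walk n8 to n0
  n0: DF=∅
  n1: DF={n3,n6,n9}
  n2: DF={n6,n9}
  n3: DF={n3,n6,n8,n9}
  n4: DF={n3,n6}
  n5: DF={n8,n9}
  n6: DF={n8}
  n7: DF={n8,n9}
  n8: DF={n9}
  n9: DF=∅

φ for s: defs {n6,n7,n8}
  DF⁺ = {n8,n9}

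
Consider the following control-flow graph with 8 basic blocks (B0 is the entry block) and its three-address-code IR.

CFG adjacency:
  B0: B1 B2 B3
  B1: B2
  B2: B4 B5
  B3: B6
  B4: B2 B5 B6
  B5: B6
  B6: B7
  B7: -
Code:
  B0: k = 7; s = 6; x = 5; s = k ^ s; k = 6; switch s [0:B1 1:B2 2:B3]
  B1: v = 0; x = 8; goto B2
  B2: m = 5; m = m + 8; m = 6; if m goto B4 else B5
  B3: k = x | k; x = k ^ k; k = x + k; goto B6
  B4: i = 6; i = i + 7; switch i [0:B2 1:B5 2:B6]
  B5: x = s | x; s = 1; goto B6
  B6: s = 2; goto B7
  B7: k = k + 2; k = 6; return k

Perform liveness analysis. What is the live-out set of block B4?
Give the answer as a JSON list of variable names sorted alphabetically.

Per-block:
  B0 def {k,s,x} use ∅
  B1 def {v,x} use ∅
  B2 def {m} use ∅
  B3 def {k,x} use {k,x}
  B4 def {i} use ∅
  B5 def {s,x} use {s,x}
  B6 def {s} use ∅
  B7 def {k} use {k}

Liveness:
  B0: in=∅ out={k,s,x}
  B1: in={k,s} out={k,s,x}
  B2: in={k,s,x} out={k,s,x}
  B3: in={k,x} out={k}
  B4: in={k,s,x} out={k,s,x}
  B5: in={k,s,x} out={k}
  B6: in={k} out={k}
  B7: in={k} out=∅

live-out(B4) = ["k", "s", "x"]

Answer: ["k", "s", "x"]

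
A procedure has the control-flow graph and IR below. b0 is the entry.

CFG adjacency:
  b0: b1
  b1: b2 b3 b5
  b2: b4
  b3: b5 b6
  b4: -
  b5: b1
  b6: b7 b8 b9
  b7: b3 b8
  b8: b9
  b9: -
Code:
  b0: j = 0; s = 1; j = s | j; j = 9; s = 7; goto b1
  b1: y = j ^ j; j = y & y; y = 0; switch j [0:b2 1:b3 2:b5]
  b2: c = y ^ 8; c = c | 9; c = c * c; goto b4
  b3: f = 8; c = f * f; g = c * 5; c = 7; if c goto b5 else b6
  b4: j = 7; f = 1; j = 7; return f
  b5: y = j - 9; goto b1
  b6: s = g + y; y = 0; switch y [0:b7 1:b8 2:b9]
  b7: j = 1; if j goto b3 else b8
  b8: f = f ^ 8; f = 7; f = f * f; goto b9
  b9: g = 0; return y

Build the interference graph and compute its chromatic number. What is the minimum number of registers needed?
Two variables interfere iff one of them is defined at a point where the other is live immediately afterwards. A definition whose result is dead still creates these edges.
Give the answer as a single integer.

def/use:
  b0: def={j,s} ue=∅
  b1: def={j,y} ue={j}
  b2: def={c} ue={y}
  b3: def={c,f,g} ue=∅
  b4: def={f,j} ue=∅
  b5: def={y} ue={j}
  b6: def={s,y} ue={g,y}
  b7: def={j} ue=∅
  b8: def={f} ue={f}
  b9: def={g} ue={y}

Liveness:
  b0 li=∅ lo={j}
  b1 li={j} lo={j,y}
  b2 li={y} lo=∅
  b3 li={j,y} lo={f,g,j,y}
  b4 li=∅ lo=∅
  b5 li={j} lo={j}
  b6 li={f,g,y} lo={f,y}
  b7 li={f,y} lo={f,j,y}
  b8 li={f,y} lo={y}
  b9 li={y} lo=∅

Conflict graph:
  c↔{f,g,j,y}
  f↔{c,g,j,s,y}
  g↔{c,f,j,y}
  j↔{c,f,g,s,y}
  s↔{f,j}
  y↔{c,f,g,j}

Chromatic number:
  clique {c,f,g,j,y} ⇒ need ≥ 5
  assign c→R2 f→R0 g→R3 j→R1 s→R2 y→R4 — no edge inside a register ⇒ χ ≤ 5
  χ = 5

Answer: 5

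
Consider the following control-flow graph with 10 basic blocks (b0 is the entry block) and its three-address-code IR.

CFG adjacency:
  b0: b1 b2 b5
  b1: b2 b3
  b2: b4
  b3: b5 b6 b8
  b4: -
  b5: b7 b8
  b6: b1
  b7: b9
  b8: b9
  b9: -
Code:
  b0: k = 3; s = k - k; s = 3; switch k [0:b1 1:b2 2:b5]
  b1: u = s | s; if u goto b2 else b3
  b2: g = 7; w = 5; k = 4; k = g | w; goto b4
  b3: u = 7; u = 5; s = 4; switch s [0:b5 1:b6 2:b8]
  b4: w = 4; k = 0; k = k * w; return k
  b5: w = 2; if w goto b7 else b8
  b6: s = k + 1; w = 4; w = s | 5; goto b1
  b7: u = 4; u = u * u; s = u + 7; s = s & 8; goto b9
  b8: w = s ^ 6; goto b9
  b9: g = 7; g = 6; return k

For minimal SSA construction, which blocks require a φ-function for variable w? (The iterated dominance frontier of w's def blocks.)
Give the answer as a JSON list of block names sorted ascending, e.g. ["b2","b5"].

Answer: ["b1", "b2", "b5", "b8", "b9"]

Working:
idom tree: b1←b0 b2←b0 b3←b1 b4←b2 b5←b0 b6←b3 b7←b5 b8←b0 b9←b0
Dom∩ at merges:
  b1: preds {b0,b6}: {b0} ∩ {b0,b1,b3,b6} = {b0}; idom=b0
  b2: preds {b0,b1}: {b0} ∩ {b0,b1} = {b0}; idom=b0
  b5: preds {b0,b3}: {b0} ∩ {b0,b1,b3} = {b0}; idom=b0
  b8: preds {b3,b5}: {b0,b1,b3} ∩ {b0,b5} = {b0}; idom=b0
  b9: preds {b7,b8}: {b0,b5,b7} ∩ {b0,b8} = {b0}; idom=b0

DF derivation:
  join b1 pred b0: · stop@b0
  join b1 pred b6: b6→b3→b1 stop@b0
  join b2 pred b0: · stop@b0
  join b2 pred b1: b1 stop@b0
  join b5 pred b0: · stop@b0
  join b5 pred b3: b3→b1 stop@b0
  join b8 pred b3: b3→b1 stop@b0
  join b8 pred b5: b5 stop@b0
  join b9 pred b7: b7→b5 stop@b0
  join b9 pred b8: b8 stop@b0
  b0 → ∅
  b1 → {b1,b2,b5,b8}
  b2 → ∅
  b3 → {b1,b5,b8}
  b4 → ∅
  b5 → {b8,b9}
  b6 → {b1}
  b7 → {b9}
  b8 → {b9}
  b9 → ∅

φ for w: defs {b2,b4,b5,b6,b8}
  DF⁺ = {b1,b2,b5,b8,b9}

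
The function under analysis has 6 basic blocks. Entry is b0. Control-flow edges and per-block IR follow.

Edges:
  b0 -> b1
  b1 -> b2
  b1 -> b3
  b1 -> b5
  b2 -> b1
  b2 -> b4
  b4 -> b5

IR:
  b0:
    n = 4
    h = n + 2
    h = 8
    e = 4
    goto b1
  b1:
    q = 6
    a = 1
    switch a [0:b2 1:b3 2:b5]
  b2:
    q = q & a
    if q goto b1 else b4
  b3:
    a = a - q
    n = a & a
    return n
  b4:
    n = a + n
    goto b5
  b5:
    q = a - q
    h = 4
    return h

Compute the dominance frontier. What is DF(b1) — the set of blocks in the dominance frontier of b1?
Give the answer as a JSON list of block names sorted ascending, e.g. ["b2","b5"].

Answer: ["b1"]

Working:
idom tree: b1←b0 b2←b1 b3←b1 b4←b2 b5←b1
Join-block Dom:
  b1: preds {b0,b2}: {b0} ∩ {b0,b1,b2} = {b0}; idom=b0
  b5: preds {b1,b4}: {b0,b1} ∩ {b0,b1,b2,b4} = {b0,b1}; idom=b1

DF derivation:
  b1←b0: walk · to b0
  b1←b2: walk b2→b1 to b0
  b5←b1: walk · to b1
  b5←b4: walk b4→b2 to b1
  b0 → ∅
  b1 → {b1}
  b2 → {b1,b5}
  b3 → ∅
  b4 → {b5}
  b5 → ∅

DF(b1) = ["b1"]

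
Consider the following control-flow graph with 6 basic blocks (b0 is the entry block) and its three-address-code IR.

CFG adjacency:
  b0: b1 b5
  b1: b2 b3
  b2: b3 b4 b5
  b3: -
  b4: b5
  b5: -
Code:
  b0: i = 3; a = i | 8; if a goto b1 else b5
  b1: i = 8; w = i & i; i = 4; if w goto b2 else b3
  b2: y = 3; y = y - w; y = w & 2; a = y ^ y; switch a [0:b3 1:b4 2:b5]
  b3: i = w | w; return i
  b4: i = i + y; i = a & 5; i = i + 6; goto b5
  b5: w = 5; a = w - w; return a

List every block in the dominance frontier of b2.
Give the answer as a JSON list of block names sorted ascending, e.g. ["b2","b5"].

Answer: ["b3", "b5"]

Working:
idom tree: b1←b0 b2←b1 b3←b1 b4←b2 b5←b0
Dom∩ at merges:
  b3: preds {b1,b2}: {b0,b1} ∩ {b0,b1,b2} = {b0,b1}; idom=b1
  b5: preds {b0,b2,b4}: {b0} ∩ {b0,b1,b2} ∩ {b0,b1,b2,b4} = {b0}; idom=b0

DF derivation:
  join b3 pred b1: · stop@b1
  join b3 pred b2: b2 stop@b1
  join b5 pred b0: · stop@b0
  join b5 pred b2: b2→b1 stop@b0
  join b5 pred b4: b4→b2→b1 stop@b0
  b0 → ∅
  b1 → {b5}
  b2 → {b3,b5}
  b3 → ∅
  b4 → {b5}
  b5 → ∅

DF(b2) = ["b3", "b5"]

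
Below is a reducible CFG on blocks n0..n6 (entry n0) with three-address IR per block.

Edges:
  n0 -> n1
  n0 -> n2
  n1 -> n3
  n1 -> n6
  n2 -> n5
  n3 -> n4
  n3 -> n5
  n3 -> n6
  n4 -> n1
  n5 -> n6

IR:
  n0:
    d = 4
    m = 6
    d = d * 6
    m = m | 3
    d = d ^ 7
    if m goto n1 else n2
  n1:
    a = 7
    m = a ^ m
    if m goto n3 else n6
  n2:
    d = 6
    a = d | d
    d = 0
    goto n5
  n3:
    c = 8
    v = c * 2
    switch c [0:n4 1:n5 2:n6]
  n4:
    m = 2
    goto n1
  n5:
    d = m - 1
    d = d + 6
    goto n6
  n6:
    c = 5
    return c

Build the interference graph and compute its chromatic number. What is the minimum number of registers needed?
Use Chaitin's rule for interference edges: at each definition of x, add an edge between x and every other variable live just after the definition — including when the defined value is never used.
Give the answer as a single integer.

Answer: 3

Derivation:
def/use:
  n0 def {d,m} use ∅
  n1 def {a,m} use {m}
  n2 def {a,d} use ∅
  n3 def {c,v} use ∅
  n4 def {m} use ∅
  n5 def {d} use {m}
  n6 def {c} use ∅

Liveness:
  n0: in=∅ out={m}
  n1: in={m} out={m}
  n2: in={m} out={m}
  n3: in={m} out={m}
  n4: in=∅ out={m}
  n5: in={m} out=∅
  n6: in=∅ out=∅

Interfere edges:
  a↔{m}
  c↔{m,v}
  d↔{m}
  m↔{a,c,d,v}
  v↔{c,m}

Chromatic number:
  lower bound: {c,m,v} mutually conflict ⇒ χ ≥ 3
  3-colouring: R0={m}  R1={a,c,d}  R2={v}
  χ = 3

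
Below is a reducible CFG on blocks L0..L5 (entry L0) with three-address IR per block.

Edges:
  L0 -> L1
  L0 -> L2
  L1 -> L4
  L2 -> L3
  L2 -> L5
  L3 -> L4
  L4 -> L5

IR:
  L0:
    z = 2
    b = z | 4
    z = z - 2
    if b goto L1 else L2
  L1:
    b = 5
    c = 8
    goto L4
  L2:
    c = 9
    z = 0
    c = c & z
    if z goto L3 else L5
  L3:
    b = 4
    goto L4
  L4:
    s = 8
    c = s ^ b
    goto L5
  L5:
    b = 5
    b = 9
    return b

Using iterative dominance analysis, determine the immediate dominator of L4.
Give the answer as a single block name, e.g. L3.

idom tree: L1←L0 L2←L0 L3←L2 L4←L0 L5←L0
Dom at joins:
  L4: preds {L1,L3}: {L0,L1} ∩ {L0,L2,L3} = {L0}; idom=L0
  L5: preds {L2,L4}: {L0,L2} ∩ {L0,L4} = {L0}; idom=L0

idom(L4) = L0

Answer: L0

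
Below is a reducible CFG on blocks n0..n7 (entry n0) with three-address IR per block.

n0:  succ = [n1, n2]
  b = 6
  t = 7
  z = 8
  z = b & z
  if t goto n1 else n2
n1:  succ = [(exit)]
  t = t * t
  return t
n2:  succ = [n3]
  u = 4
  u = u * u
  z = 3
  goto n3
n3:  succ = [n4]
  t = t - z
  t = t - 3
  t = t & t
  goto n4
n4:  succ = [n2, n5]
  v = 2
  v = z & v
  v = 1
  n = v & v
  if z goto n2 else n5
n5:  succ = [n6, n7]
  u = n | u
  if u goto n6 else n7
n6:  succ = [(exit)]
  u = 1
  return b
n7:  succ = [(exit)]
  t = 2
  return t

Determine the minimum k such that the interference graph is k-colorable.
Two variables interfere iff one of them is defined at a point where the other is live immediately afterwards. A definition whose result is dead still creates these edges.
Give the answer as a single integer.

def/use:
  n0: def={b,t,z} ue=∅
  n1: def={t} ue={t}
  n2: def={u,z} ue=∅
  n3: def={t} ue={t,z}
  n4: def={n,v} ue={z}
  n5: def={u} ue={n,u}
  n6: def={u} ue={b}
  n7: def={t} ue=∅

Liveness:
  live n0: ∅→{b,t}
  live n1: {t}→∅
  live n2: {b,t}→{b,t,u,z}
  live n3: {b,t,u,z}→{b,t,u,z}
  live n4: {b,t,u,z}→{b,n,t,u}
  live n5: {b,n,u}→{b}
  live n6: {b}→∅
  live n7: ∅→∅

Interference:
  b: {n,t,u,v,z}
  n: {b,t,u,z}
  t: {b,n,u,v,z}
  u: {b,n,t,v,z}
  v: {b,t,u,z}
  z: {b,n,t,u,v}

Registers:
  lower bound: {b,n,t,u,z} mutually conflict ⇒ χ ≥ 5
  5-colouring: c0={b}  c1={t}  c2={u}  c3={z}  c4={n,v}
  χ = 5

Answer: 5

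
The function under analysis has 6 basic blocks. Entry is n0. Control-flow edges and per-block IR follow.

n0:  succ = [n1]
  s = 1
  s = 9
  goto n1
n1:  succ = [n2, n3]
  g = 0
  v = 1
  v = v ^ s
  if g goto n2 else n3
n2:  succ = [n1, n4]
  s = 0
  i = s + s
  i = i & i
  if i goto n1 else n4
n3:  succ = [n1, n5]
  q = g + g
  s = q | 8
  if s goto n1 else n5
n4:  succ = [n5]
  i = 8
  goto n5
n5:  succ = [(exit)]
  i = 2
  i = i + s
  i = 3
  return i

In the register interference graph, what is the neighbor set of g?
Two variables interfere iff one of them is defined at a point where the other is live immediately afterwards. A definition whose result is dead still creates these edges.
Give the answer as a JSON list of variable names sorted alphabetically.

def/use:
  n0: def={s} ue=∅
  n1: def={g,v} ue={s}
  n2: def={i,s} ue=∅
  n3: def={q,s} ue={g}
  n4: def={i} ue=∅
  n5: def={i} ue={s}

Liveness:
  live n0: ∅→{s}
  live n1: {s}→{g}
  live n2: ∅→{s}
  live n3: {g}→{s}
  live n4: {s}→{s}
  live n5: {s}→∅

Conflict graph:
  g — {s,v}
  i — {s}
  q — ∅
  s — {g,i,v}
  v — {g,s}

N(g) = ["s", "v"]

Answer: ["s", "v"]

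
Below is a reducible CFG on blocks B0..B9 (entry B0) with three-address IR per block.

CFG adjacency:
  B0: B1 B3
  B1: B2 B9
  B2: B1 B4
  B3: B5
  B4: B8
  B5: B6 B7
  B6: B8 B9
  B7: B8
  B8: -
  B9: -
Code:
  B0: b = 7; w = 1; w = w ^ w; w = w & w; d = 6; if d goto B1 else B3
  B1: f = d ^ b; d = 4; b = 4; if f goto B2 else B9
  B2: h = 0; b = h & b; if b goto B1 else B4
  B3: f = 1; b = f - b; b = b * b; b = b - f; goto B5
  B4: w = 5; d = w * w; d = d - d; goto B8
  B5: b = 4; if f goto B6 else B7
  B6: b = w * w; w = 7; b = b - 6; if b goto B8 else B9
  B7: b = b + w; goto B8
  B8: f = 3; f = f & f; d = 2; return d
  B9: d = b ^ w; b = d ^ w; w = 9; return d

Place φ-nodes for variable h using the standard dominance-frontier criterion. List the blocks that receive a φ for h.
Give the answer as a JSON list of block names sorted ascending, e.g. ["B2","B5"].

Answer: ["B1", "B8", "B9"]

Derivation:
idom tree: B1←B0 B2←B1 B3←B0 B4←B2 B5←B3 B6←B5 B7←B5 B8←B0 B9←B0
Dom∩ at merges:
  B1: preds {B0,B2}: {B0} ∩ {B0,B1,B2} = {B0}; idom=B0
  B8: preds {B4,B6,B7}: {B0,B1,B2,B4} ∩ {B0,B3,B5,B6} ∩ {B0,B3,B5,B7} = {B0}; idom=B0
  B9: preds {B1,B6}: {B0,B1} ∩ {B0,B3,B5,B6} = {B0}; idom=B0

DF walk-up:
  B1←B0: walk · to B0
  B1←B2: walk B2→B1 to B0
  B8←B4: walk B4→B2→B1 to B0
  B8←B6: walk B6→B5→B3 to B0
  B8←B7: walk B7→B5→B3 to B0
  B9←B1: walk B1 to B0
  B9←B6: walk B6→B5→B3 to B0
  B0: DF=∅
  B1: DF={B1,B8,B9}
  B2: DF={B1,B8}
  B3: DF={B8,B9}
  B4: DF={B8}
  B5: DF={B8,B9}
  B6: DF={B8,B9}
  B7: DF={B8}
  B8: DF=∅
  B9: DF=∅

φ for h: defs {B2}
  DF⁺ = {B1,B8,B9}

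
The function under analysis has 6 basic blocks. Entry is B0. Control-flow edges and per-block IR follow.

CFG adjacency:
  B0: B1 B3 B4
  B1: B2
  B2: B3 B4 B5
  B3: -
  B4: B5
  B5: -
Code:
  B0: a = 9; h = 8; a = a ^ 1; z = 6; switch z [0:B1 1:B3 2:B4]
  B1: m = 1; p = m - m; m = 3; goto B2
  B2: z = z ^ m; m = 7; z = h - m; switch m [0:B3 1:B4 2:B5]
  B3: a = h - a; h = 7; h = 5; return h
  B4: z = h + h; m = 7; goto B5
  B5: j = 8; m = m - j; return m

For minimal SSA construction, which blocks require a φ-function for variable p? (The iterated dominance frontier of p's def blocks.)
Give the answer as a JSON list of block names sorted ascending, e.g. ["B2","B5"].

Answer: ["B3", "B4", "B5"]

Working:
idom tree: B1←B0 B2←B1 B3←B0 B4←B0 B5←B0
Join-block Dom:
  B3: preds {B0,B2}: {B0} ∩ {B0,B1,B2} = {B0}; idom=B0
  B4: preds {B0,B2}: {B0} ∩ {B0,B1,B2} = {B0}; idom=B0
  B5: preds {B2,B4}: {B0,B1,B2} ∩ {B0,B4} = {B0}; idom=B0

Frontier:
  join B3 pred B0: · stop@B0
  join B3 pred B2: B2→B1 stop@B0
  join B4 pred B0: · stop@B0
  join B4 pred B2: B2→B1 stop@B0
  join B5 pred B2: B2→B1 stop@B0
  join B5 pred B4: B4 stop@B0
  DF(B0)=∅
  DF(B1)={B3,B4,B5}
  DF(B2)={B3,B4,B5}
  DF(B3)=∅
  DF(B4)={B5}
  DF(B5)=∅

φ for p: defs {B1}
  DF⁺ = {B3,B4,B5}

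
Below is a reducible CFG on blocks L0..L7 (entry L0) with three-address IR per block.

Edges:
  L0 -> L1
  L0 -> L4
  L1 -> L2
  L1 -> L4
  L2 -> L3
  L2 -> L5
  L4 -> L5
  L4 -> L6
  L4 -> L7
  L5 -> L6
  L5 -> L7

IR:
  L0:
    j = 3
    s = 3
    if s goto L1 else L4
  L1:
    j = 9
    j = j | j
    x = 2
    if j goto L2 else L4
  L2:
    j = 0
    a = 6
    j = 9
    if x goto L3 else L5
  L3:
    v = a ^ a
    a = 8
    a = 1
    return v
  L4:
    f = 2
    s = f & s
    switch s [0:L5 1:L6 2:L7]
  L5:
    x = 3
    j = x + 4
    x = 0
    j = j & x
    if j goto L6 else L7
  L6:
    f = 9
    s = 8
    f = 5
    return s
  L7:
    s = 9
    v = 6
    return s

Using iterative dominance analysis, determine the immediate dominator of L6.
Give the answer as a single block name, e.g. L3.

Answer: L0

Analysis:
idom tree: L1←L0 L2←L1 L3←L2 L4←L0 L5←L0 L6←L0 L7←L0
Dom at joins:
  L4: preds {L0,L1}: {L0} ∩ {L0,L1} = {L0}; idom=L0
  L5: preds {L2,L4}: {L0,L1,L2} ∩ {L0,L4} = {L0}; idom=L0
  L6: preds {L4,L5}: {L0,L4} ∩ {L0,L5} = {L0}; idom=L0
  L7: preds {L4,L5}: {L0,L4} ∩ {L0,L5} = {L0}; idom=L0

idom(L6) = L0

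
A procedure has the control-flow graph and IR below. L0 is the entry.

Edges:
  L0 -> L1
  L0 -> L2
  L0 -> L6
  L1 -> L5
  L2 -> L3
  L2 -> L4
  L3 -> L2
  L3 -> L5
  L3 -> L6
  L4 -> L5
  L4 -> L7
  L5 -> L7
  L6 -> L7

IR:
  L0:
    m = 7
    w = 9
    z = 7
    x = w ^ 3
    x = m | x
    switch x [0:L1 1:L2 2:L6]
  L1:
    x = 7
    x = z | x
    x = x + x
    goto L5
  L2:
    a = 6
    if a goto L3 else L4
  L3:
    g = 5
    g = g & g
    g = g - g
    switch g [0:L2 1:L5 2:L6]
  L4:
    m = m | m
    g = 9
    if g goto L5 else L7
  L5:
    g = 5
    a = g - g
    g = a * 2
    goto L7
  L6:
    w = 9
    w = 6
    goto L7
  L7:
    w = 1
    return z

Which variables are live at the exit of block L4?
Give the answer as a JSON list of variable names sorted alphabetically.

Per-block:
  L0 def {m,w,x,z} use ∅
  L1 def {x} use {z}
  L2 def {a} use ∅
  L3 def {g} use ∅
  L4 def {g,m} use {m}
  L5 def {a,g} use ∅
  L6 def {w} use ∅
  L7 def {w} use {z}

Live sets:
  L0: in=∅ out={m,z}
  L1: in={z} out={z}
  L2: in={m,z} out={m,z}
  L3: in={m,z} out={m,z}
  L4: in={m,z} out={z}
  L5: in={z} out={z}
  L6: in={z} out={z}
  L7: in={z} out=∅

live-out(L4) = ["z"]

Answer: ["z"]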